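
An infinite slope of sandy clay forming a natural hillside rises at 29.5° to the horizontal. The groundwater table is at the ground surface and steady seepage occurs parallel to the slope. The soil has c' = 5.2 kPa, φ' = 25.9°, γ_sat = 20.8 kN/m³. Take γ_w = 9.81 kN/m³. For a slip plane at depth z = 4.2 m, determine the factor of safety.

With seepage parallel to the slope and the water table at the surface, the effective normal stress on the slip plane uses the buoyant unit weight γ' = γ_sat − γ_w while the driving shear stress uses γ_sat:
FS = [c' + γ' z cos²β tanφ'] / [γ_sat z sinβ cosβ]
γ' = 20.8 − 9.81 = 10.99 kN/m³
Numerator = 5.2 + 10.99·4.2·cos²29.5°·tan25.9° = 5.2 + 10.99·4.2·0.7575·0.4856 = 22.178 kPa
Denominator = 20.8·4.2·sin29.5°·cos29.5° = 20.8·4.2·0.4924·0.8704 = 37.441 kPa
FS = 22.178 / 37.441 = 0.592

FS = 0.59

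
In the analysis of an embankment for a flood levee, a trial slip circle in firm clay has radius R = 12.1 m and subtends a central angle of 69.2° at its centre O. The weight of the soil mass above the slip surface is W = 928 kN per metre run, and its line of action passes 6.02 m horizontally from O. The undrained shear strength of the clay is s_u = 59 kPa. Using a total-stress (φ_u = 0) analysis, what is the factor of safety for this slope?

Taking moments about the centre O, the resisting moment is provided by the undrained shear strength acting along the arc:
Arc length L_a = R·θ = 12.1·(69.2°·π/180) = 12.1·1.2078 = 14.61 m
M_R = s_u·L_a·R = 59·14.61·12.1 = 10432.9 kN·m/m
M_D = W·d = 928·6.02 = 5586.6 kN·m/m
FS = M_R / M_D = 10432.9 / 5586.6 = 1.868

FS = 1.87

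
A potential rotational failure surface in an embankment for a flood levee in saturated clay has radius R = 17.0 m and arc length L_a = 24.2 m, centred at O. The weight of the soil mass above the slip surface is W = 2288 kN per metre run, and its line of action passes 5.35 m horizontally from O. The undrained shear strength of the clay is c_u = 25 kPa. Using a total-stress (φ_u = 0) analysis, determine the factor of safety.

Taking moments about the centre O, the resisting moment is provided by the undrained shear strength acting along the arc:
M_R = c_u·L_a·R = 25·24.20·17.0 = 10285.0 kN·m/m
M_D = W·d = 2288·5.35 = 12240.8 kN·m/m
FS = M_R / M_D = 10285.0 / 12240.8 = 0.840

FS = 0.84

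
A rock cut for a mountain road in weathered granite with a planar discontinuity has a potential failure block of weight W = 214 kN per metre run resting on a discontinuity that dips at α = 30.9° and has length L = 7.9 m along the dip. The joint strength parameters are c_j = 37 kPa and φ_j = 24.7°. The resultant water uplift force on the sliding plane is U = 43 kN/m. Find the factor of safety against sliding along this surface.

FS = 3.25

Resolving the block weight along and normal to the plane and applying the Mohr–Coulomb strength on the joint:
N' = W cosα − U = 214·cos30.9° − 43 = 140.6 kN/m
Driving force T = W sinα = 214·sin30.9° = 109.9 kN/m
Resisting force R = c_j·L + N'·tanφ_j = 37·7.9 + 140.6·tan24.7° = 292.3 + 64.7 = 357.0 kN/m
FS = R / T = 357.0 / 109.9 = 3.248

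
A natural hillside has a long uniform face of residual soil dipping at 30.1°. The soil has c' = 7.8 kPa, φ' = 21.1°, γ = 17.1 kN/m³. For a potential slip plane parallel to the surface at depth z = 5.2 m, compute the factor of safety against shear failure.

FS = 0.87

For an infinite slope with a slip plane parallel to the surface (no pore pressure): FS = [c' + γz cos²β tanφ'] / [γz sinβ cosβ].
γz = 17.1·5.2 = 88.92 kN/m²
Numerator = 7.8 + 88.92·cos²30.1°·tan21.1° = 7.8 + 88.92·0.7485·0.3859 = 33.482 kPa
Denominator = 88.92·sin30.1°·cos30.1° = 88.92·0.5015·0.8652 = 38.581 kPa
FS = 33.482 / 38.581 = 0.868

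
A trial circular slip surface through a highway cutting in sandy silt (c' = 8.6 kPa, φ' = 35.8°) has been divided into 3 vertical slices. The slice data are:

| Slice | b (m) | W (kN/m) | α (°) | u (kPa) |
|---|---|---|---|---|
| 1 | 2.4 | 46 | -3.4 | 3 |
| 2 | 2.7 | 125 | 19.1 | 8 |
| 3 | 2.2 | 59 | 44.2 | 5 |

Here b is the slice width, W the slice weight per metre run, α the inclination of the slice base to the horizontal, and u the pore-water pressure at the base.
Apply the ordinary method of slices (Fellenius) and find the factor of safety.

Ordinary method of slices: FS = Σ[c'·Δl_i + (W_i cosα_i − u_i·Δl_i)·tanφ'] / Σ W_i sinα_i, with Δl_i = b_i / cosα_i.
Slice 1: Δl = 2.4/cos(-3.4°) = 2.404 m; N'_1 = 46·cos(-3.4°) − 3·2.404 = 38.7; c'Δl = 20.68; W sinα = -2.7
Slice 2: Δl = 2.7/cos19.1° = 2.857 m; N'_2 = 125·cos19.1° − 8·2.857 = 95.3; c'Δl = 24.57; W sinα = 40.9
Slice 3: Δl = 2.2/cos44.2° = 3.069 m; N'_3 = 59·cos44.2° − 5·3.069 = 27.0; c'Δl = 26.39; W sinα = 41.1
Σc'Δl = 71.6 kN/m; ΣN' = 160.9 kN/m; ΣW sinα = 79.3 kN/m
Resisting = 71.6 + 160.9·tan35.8° = 71.6 + 116.1 = 187.7 kN/m
FS = 187.7 / 79.3 = 2.367

FS = 2.37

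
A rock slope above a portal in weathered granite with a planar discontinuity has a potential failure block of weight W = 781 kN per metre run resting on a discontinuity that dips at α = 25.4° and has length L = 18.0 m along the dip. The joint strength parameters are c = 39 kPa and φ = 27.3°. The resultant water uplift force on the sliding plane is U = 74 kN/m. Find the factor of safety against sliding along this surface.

Resolving the block weight along and normal to the plane and applying the Mohr–Coulomb strength on the joint:
N' = W cosα − U = 781·cos25.4° − 74 = 631.5 kN/m
Driving force T = W sinα = 781·sin25.4° = 335.0 kN/m
Resisting force R = c·L + N'·tanφ = 39·18.0 + 631.5·tan27.3° = 702.0 + 325.9 = 1027.9 kN/m
FS = R / T = 1027.9 / 335.0 = 3.069

FS = 3.07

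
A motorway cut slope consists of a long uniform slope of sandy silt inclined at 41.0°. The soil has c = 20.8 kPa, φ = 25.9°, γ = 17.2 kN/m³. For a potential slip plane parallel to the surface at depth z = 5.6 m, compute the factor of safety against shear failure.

For an infinite slope with a slip plane parallel to the surface (no pore pressure): FS = [c + γz cos²β tanφ] / [γz sinβ cosβ].
γz = 17.2·5.6 = 96.32 kN/m²
Numerator = 20.8 + 96.32·cos²41.0°·tan25.9° = 20.8 + 96.32·0.5696·0.4856 = 47.440 kPa
Denominator = 96.32·sin41.0°·cos41.0° = 96.32·0.6561·0.7547 = 47.691 kPa
FS = 47.440 / 47.691 = 0.995

FS = 0.99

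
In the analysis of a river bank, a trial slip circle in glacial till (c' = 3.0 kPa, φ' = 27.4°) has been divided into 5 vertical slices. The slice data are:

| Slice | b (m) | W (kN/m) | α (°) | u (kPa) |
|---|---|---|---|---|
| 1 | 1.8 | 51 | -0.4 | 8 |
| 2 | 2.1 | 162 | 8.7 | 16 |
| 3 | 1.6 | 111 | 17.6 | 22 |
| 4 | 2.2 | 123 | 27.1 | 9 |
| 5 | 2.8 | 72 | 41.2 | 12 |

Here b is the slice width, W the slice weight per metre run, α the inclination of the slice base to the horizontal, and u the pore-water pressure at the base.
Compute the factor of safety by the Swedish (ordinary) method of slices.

Ordinary method of slices: FS = Σ[c'·Δl_i + (W_i cosα_i − u_i·Δl_i)·tanφ'] / Σ W_i sinα_i, with Δl_i = b_i / cosα_i.
Slice 1: Δl = 1.8/cos(-0.4°) = 1.800 m; N'_1 = 51·cos(-0.4°) − 8·1.800 = 36.6; c'Δl = 5.40; W sinα = -0.4
Slice 2: Δl = 2.1/cos8.7° = 2.124 m; N'_2 = 162·cos8.7° − 16·2.124 = 126.1; c'Δl = 6.37; W sinα = 24.5
Slice 3: Δl = 1.6/cos17.6° = 1.679 m; N'_3 = 111·cos17.6° − 22·1.679 = 68.9; c'Δl = 5.04; W sinα = 33.6
Slice 4: Δl = 2.2/cos27.1° = 2.471 m; N'_4 = 123·cos27.1° − 9·2.471 = 87.3; c'Δl = 7.41; W sinα = 56.0
Slice 5: Δl = 2.8/cos41.2° = 3.721 m; N'_5 = 72·cos41.2° − 12·3.721 = 9.5; c'Δl = 11.16; W sinα = 47.4
Σc'Δl = 35.4 kN/m; ΣN' = 328.4 kN/m; ΣW sinα = 161.2 kN/m
Resisting = 35.4 + 328.4·tan27.4° = 35.4 + 170.2 = 205.6 kN/m
FS = 205.6 / 161.2 = 1.276

FS = 1.28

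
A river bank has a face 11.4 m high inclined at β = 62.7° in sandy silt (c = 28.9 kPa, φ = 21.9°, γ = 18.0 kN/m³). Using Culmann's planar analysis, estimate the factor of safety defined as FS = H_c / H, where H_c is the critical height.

H_c = (4c/γ) · sinβ cosφ / [1 − cos(β − φ)]
    = (4·28.9/18.0) · sin62.7°·cos21.9° / [1 − cos40.8°]
    = 6.422 · 0.8245 / 0.2430 = 21.79 m
FS = H_c / H = 21.79 / 11.4 = 1.911

FS = 1.91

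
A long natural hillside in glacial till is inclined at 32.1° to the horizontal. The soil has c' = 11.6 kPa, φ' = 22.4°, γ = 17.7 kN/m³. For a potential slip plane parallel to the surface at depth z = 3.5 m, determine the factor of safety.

For an infinite slope with a slip plane parallel to the surface (no pore pressure): FS = [c' + γz cos²β tanφ'] / [γz sinβ cosβ].
γz = 17.7·3.5 = 61.95 kN/m²
Numerator = 11.6 + 61.95·cos²32.1°·tan22.4° = 11.6 + 61.95·0.7176·0.4122 = 29.924 kPa
Denominator = 61.95·sin32.1°·cos32.1° = 61.95·0.5314·0.8471 = 27.887 kPa
FS = 29.924 / 27.887 = 1.073

FS = 1.07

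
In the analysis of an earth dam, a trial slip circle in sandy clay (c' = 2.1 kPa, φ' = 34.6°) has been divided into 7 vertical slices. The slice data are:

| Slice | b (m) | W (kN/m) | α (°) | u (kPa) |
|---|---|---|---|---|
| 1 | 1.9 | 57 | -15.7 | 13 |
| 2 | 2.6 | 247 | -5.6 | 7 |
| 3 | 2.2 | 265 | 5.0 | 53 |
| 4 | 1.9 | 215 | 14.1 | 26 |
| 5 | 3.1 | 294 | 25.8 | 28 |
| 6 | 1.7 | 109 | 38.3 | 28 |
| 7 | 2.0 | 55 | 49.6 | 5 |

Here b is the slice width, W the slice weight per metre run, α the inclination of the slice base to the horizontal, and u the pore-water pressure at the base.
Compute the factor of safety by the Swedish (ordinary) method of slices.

Ordinary method of slices: FS = Σ[c'·Δl_i + (W_i cosα_i − u_i·Δl_i)·tanφ'] / Σ W_i sinα_i, with Δl_i = b_i / cosα_i.
Slice 1: Δl = 1.9/cos(-15.7°) = 1.974 m; N'_1 = 57·cos(-15.7°) − 13·1.974 = 29.2; c'Δl = 4.14; W sinα = -15.4
Slice 2: Δl = 2.6/cos(-5.6°) = 2.612 m; N'_2 = 247·cos(-5.6°) − 7·2.612 = 227.5; c'Δl = 5.49; W sinα = -24.1
Slice 3: Δl = 2.2/cos5.0° = 2.208 m; N'_3 = 265·cos5.0° − 53·2.208 = 146.9; c'Δl = 4.64; W sinα = 23.1
Slice 4: Δl = 1.9/cos14.1° = 1.959 m; N'_4 = 215·cos14.1° − 26·1.959 = 157.6; c'Δl = 4.11; W sinα = 52.4
Slice 5: Δl = 3.1/cos25.8° = 3.443 m; N'_5 = 294·cos25.8° − 28·3.443 = 168.3; c'Δl = 7.23; W sinα = 128.0
Slice 6: Δl = 1.7/cos38.3° = 2.166 m; N'_6 = 109·cos38.3° − 28·2.166 = 24.9; c'Δl = 4.55; W sinα = 67.6
Slice 7: Δl = 2.0/cos49.6° = 3.086 m; N'_7 = 55·cos49.6° − 5·3.086 = 20.2; c'Δl = 6.48; W sinα = 41.9
Σc'Δl = 36.6 kN/m; ΣN' = 774.7 kN/m; ΣW sinα = 273.3 kN/m
Resisting = 36.6 + 774.7·tan34.6° = 36.6 + 534.4 = 571.1 kN/m
FS = 571.1 / 273.3 = 2.089

FS = 2.09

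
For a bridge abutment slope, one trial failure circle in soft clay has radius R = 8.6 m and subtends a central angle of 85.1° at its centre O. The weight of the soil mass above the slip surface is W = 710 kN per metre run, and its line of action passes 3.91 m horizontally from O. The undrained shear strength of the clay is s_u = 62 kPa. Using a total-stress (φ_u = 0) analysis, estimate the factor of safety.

Taking moments about the centre O, the resisting moment is provided by the undrained shear strength acting along the arc:
Arc length L_a = R·θ = 8.6·(85.1°·π/180) = 8.6·1.4853 = 12.77 m
M_R = s_u·L_a·R = 62·12.77·8.6 = 6810.8 kN·m/m
M_D = W·d = 710·3.91 = 2776.1 kN·m/m
FS = M_R / M_D = 6810.8 / 2776.1 = 2.453

FS = 2.45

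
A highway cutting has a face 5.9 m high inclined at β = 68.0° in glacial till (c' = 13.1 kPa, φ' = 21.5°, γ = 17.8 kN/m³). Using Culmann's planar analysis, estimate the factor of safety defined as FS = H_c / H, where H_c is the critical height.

H_c = (4c'/γ) · sinβ cosφ' / [1 − cos(β − φ')]
    = (4·13.1/17.8) · sin68.0°·cos21.5° / [1 − cos46.5°]
    = 2.944 · 0.8627 / 0.3116 = 8.15 m
FS = H_c / H = 8.15 / 5.9 = 1.381

FS = 1.38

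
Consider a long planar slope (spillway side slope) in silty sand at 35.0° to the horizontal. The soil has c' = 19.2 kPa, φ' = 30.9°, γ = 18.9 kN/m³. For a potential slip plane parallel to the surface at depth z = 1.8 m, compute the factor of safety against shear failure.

FS = 2.06

For an infinite slope with a slip plane parallel to the surface (no pore pressure): FS = [c' + γz cos²β tanφ'] / [γz sinβ cosβ].
γz = 18.9·1.8 = 34.02 kN/m²
Numerator = 19.2 + 34.02·cos²35.0°·tan30.9° = 19.2 + 34.02·0.6710·0.5985 = 32.862 kPa
Denominator = 34.02·sin35.0°·cos35.0° = 34.02·0.5736·0.8192 = 15.984 kPa
FS = 32.862 / 15.984 = 2.056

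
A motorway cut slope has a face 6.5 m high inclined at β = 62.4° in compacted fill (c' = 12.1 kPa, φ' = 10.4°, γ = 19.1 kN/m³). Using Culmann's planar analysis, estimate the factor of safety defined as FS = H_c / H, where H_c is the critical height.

FS = 0.88

H_c = (4c'/γ) · sinβ cosφ' / [1 − cos(β − φ')]
    = (4·12.1/19.1) · sin62.4°·cos10.4° / [1 − cos52.0°]
    = 2.534 · 0.8716 / 0.3843 = 5.75 m
FS = H_c / H = 5.75 / 6.5 = 0.884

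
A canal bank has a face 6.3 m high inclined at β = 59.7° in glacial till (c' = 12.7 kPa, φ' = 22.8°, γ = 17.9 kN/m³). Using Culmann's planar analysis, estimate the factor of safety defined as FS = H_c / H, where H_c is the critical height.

H_c = (4c'/γ) · sinβ cosφ' / [1 − cos(β − φ')]
    = (4·12.7/17.9) · sin59.7°·cos22.8° / [1 − cos36.9°]
    = 2.838 · 0.7959 / 0.2003 = 11.28 m
FS = H_c / H = 11.28 / 6.3 = 1.790

FS = 1.79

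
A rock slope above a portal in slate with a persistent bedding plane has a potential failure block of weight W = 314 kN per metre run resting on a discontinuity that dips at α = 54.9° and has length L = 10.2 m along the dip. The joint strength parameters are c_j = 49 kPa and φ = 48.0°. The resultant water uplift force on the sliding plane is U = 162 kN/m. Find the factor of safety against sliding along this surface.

FS = 2.03

Resolving the block weight along and normal to the plane and applying the Mohr–Coulomb strength on the joint:
N' = W cosα − U = 314·cos54.9° − 162 = 18.6 kN/m
Driving force T = W sinα = 314·sin54.9° = 256.9 kN/m
Resisting force R = c_j·L + N'·tanφ = 49·10.2 + 18.6·tan48.0° = 499.8 + 20.6 = 520.4 kN/m
FS = R / T = 520.4 / 256.9 = 2.026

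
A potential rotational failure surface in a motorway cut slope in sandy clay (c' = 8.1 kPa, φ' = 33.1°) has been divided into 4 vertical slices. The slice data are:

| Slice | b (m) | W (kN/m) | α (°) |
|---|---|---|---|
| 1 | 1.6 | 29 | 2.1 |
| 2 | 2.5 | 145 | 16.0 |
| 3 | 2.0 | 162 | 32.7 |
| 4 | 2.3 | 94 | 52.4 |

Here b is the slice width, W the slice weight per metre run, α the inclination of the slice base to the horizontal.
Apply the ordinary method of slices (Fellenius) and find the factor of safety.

Ordinary method of slices: FS = Σ[c'·Δl_i + (W_i cosα_i)·tanφ'] / Σ W_i sinα_i, with Δl_i = b_i / cosα_i.
Slice 1: Δl = 1.6/cos2.1° = 1.601 m; N'_1 = 29·cos2.1° = 29.0; c'Δl = 12.97; W sinα = 1.1
Slice 2: Δl = 2.5/cos16.0° = 2.601 m; N'_2 = 145·cos16.0° = 139.4; c'Δl = 21.07; W sinα = 40.0
Slice 3: Δl = 2.0/cos32.7° = 2.377 m; N'_3 = 162·cos32.7° = 136.3; c'Δl = 19.25; W sinα = 87.5
Slice 4: Δl = 2.3/cos52.4° = 3.770 m; N'_4 = 94·cos52.4° = 57.4; c'Δl = 30.53; W sinα = 74.5
Σc'Δl = 83.8 kN/m; ΣN' = 362.0 kN/m; ΣW sinα = 203.0 kN/m
Resisting = 83.8 + 362.0·tan33.1° = 83.8 + 236.0 = 319.8 kN/m
FS = 319.8 / 203.0 = 1.575

FS = 1.58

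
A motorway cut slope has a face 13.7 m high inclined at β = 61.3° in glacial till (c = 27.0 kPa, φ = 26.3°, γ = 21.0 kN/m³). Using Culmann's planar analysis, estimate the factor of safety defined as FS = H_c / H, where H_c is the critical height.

H_c = (4c/γ) · sinβ cosφ / [1 − cos(β − φ)]
    = (4·27.0/21.0) · sin61.3°·cos26.3° / [1 − cos35.0°]
    = 5.143 · 0.7863 / 0.1808 = 22.36 m
FS = H_c / H = 22.36 / 13.7 = 1.632

FS = 1.63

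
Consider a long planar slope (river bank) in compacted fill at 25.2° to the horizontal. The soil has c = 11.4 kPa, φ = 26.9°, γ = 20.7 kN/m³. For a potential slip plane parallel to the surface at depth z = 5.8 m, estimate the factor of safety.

For an infinite slope with a slip plane parallel to the surface (no pore pressure): FS = [c + γz cos²β tanφ] / [γz sinβ cosβ].
γz = 20.7·5.8 = 120.06 kN/m²
Numerator = 11.4 + 120.06·cos²25.2°·tan26.9° = 11.4 + 120.06·0.8187·0.5073 = 61.268 kPa
Denominator = 120.06·sin25.2°·cos25.2° = 120.06·0.4258·0.9048 = 46.254 kPa
FS = 61.268 / 46.254 = 1.325

FS = 1.32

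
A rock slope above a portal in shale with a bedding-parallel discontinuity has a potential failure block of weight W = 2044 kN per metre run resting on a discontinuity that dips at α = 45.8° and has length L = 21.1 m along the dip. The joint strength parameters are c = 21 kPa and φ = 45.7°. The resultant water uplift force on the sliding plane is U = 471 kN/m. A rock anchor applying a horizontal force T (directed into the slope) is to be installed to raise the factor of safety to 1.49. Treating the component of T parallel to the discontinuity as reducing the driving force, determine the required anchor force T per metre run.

T = 430 kN/m

Resolving forces along and normal to the sliding plane, with the horizontal anchor force T adding T·sinα to the effective normal force and T·cosα acting up the plane against the driving force:
FS = [cL + (W cosα − U + T sinα) tanφ] / [W sinα − T cosα]
Without the anchor: N' = 954.0 kN/m, driving T_d = 1465.4 kN/m, resisting R = 21·21.1 + 954.0·tan45.7° = 1420.7 kN/m, FS = 0.97.
Setting FS = 1.49 and solving for T:
1.49·(1465.4 − T cos45.8°) = 1420.7 + T sin45.8°·tan45.7°
T·(sin45.8°·tan45.7° + 1.49·cos45.8°) = 1.49·1465.4 − 1420.7
T·(0.7169·1.0247 + 1.49·0.6972) = 2183.4 − 1420.7 = 762.7
T·1.7734 = 762.7
T = 430.1 kN/m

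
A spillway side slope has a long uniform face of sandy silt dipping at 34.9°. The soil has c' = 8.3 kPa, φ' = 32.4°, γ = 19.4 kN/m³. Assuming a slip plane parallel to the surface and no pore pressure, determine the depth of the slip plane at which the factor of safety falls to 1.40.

z = 1.86 m

Setting FS = 1.40 in FS = [c' + γz cos²β tanφ'] / [γz sinβ cosβ] and solving for z:
z = c' / [γ cosβ (FS·sinβ − cosβ·tanφ')]
  = 8.3 / [19.4·cos34.9°·(1.40·sin34.9° − cos34.9°·tan32.4°)]
  = 8.3 / [19.4·0.8202·(1.40·0.5721 − 0.8202·0.6346)]
  = 8.3 / 4.4633 = 1.860 m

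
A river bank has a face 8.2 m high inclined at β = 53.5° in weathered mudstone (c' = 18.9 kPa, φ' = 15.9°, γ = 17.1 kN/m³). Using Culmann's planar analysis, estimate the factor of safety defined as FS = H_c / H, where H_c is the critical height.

FS = 2.01

H_c = (4c'/γ) · sinβ cosφ' / [1 − cos(β − φ')]
    = (4·18.9/17.1) · sin53.5°·cos15.9° / [1 − cos37.6°]
    = 4.421 · 0.7731 / 0.2077 = 16.46 m
FS = H_c / H = 16.46 / 8.2 = 2.007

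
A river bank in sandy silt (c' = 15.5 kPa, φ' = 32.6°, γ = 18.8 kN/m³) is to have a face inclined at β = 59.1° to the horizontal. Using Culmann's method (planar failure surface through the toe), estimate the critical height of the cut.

Culmann's analysis gives the critical failure plane at α_cr = (β + φ')/2 = (59.1 + 32.6)/2 = 45.9°, and the critical height
H_c = (4c'/γ) · sinβ cosφ' / [1 − cos(β − φ')]
    = (4·15.5/18.8) · sin59.1°·cos32.6° / [1 − cos(26.5°)]
    = 3.298 · 0.8581·0.8425 / [1 − 0.8949]
    = 3.298 · 0.7229 / 0.1051
    = 22.69 m

H_c = 22.69 m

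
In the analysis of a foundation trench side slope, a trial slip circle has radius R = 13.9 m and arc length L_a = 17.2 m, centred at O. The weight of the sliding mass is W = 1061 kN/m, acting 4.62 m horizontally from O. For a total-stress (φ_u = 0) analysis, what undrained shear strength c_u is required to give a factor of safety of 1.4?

FS = c_u·L_a·R / (W·d), so c_u = FS·W·d / (L_a·R).
c_u = 1.4·1061·4.62 / (17.20·13.9) = 6862.5 / 239.08 = 28.70 kPa

c_u = 28.7 kPa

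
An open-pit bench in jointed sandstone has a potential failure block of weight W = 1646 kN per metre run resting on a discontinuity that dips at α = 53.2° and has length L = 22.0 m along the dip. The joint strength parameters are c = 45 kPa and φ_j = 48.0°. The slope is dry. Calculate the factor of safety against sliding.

Resolving the block weight along and normal to the plane and applying the Mohr–Coulomb strength on the joint:
N' = W cosα = 1646·cos53.2° = 986.0 kN/m
Driving force T = W sinα = 1646·sin53.2° = 1318.0 kN/m
Resisting force R = c·L + N'·tanφ_j = 45·22.0 + 986.0·tan48.0° = 990.0 + 1095.1 = 2085.1 kN/m
FS = R / T = 2085.1 / 1318.0 = 1.582

FS = 1.58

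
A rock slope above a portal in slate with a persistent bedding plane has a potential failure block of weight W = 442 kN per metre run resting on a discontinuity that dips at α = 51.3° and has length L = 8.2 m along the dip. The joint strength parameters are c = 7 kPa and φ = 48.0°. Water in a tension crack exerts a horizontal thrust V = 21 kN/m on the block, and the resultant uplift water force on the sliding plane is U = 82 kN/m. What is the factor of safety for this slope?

FS = 0.71

Resolving the block weight along and normal to the plane and applying the Mohr–Coulomb strength on the joint:
N' = W cosα − U − V sinα = 442·cos51.3° − 82 − 21·sin51.3° = 178.0 kN/m
Driving force T = W sinα + V cosα = 442·sin51.3° + 21·cos51.3° = 358.1 kN/m
Resisting force R = c·L + N'·tanφ = 7·8.2 + 178.0·tan48.0° = 57.4 + 197.7 = 255.1 kN/m
FS = R / T = 255.1 / 358.1 = 0.712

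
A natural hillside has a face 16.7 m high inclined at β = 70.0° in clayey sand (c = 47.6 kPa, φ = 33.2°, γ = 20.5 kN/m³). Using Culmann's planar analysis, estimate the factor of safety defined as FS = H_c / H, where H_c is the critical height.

FS = 2.19

H_c = (4c/γ) · sinβ cosφ / [1 − cos(β − φ)]
    = (4·47.6/20.5) · sin70.0°·cos33.2° / [1 − cos36.8°]
    = 9.288 · 0.7863 / 0.1993 = 36.65 m
FS = H_c / H = 36.65 / 16.7 = 2.195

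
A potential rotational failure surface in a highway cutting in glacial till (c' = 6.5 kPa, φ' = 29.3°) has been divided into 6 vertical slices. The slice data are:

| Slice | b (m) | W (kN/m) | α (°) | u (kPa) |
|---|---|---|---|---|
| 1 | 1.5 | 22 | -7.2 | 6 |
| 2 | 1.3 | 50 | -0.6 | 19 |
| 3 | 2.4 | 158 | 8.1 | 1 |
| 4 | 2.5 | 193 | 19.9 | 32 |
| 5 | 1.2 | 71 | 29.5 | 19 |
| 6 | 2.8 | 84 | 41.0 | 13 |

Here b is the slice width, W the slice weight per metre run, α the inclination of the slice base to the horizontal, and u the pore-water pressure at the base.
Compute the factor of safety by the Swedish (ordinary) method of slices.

Ordinary method of slices: FS = Σ[c'·Δl_i + (W_i cosα_i − u_i·Δl_i)·tanφ'] / Σ W_i sinα_i, with Δl_i = b_i / cosα_i.
Slice 1: Δl = 1.5/cos(-7.2°) = 1.512 m; N'_1 = 22·cos(-7.2°) − 6·1.512 = 12.8; c'Δl = 9.83; W sinα = -2.8
Slice 2: Δl = 1.3/cos(-0.6°) = 1.300 m; N'_2 = 50·cos(-0.6°) − 19·1.300 = 25.3; c'Δl = 8.45; W sinα = -0.5
Slice 3: Δl = 2.4/cos8.1° = 2.424 m; N'_3 = 158·cos8.1° − 1·2.424 = 154.0; c'Δl = 15.76; W sinα = 22.3
Slice 4: Δl = 2.5/cos19.9° = 2.659 m; N'_4 = 193·cos19.9° − 32·2.659 = 96.4; c'Δl = 17.28; W sinα = 65.7
Slice 5: Δl = 1.2/cos29.5° = 1.379 m; N'_5 = 71·cos29.5° − 19·1.379 = 35.6; c'Δl = 8.96; W sinα = 35.0
Slice 6: Δl = 2.8/cos41.0° = 3.710 m; N'_6 = 84·cos41.0° − 13·3.710 = 15.2; c'Δl = 24.12; W sinα = 55.1
Σc'Δl = 84.4 kN/m; ΣN' = 339.2 kN/m; ΣW sinα = 174.7 kN/m
Resisting = 84.4 + 339.2·tan29.3° = 84.4 + 190.4 = 274.7 kN/m
FS = 274.7 / 174.7 = 1.572

FS = 1.57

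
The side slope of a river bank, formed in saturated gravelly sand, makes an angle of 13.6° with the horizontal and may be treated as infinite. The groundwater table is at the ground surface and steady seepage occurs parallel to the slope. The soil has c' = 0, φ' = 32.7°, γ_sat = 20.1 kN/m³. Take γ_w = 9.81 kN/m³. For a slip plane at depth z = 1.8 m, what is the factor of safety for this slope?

FS = 1.36

With seepage parallel to the slope and the water table at the surface, the effective normal stress on the slip plane uses the buoyant unit weight γ' = γ_sat − γ_w while the driving shear stress uses γ_sat:
FS = [c' + γ' z cos²β tanφ'] / [γ_sat z sinβ cosβ]
(For c' = 0 this reduces to FS = (γ'/γ_sat)·tanφ'/tanβ.)
γ' = 20.1 − 9.81 = 10.29 kN/m³
Numerator = 0.0 + 10.29·1.8·cos²13.6°·tan32.7° = 0.0 + 10.29·1.8·0.9447·0.6420 = 11.233 kPa
Denominator = 20.1·1.8·sin13.6°·cos13.6° = 20.1·1.8·0.2351·0.9720 = 8.269 kPa
FS = 11.233 / 8.269 = 1.359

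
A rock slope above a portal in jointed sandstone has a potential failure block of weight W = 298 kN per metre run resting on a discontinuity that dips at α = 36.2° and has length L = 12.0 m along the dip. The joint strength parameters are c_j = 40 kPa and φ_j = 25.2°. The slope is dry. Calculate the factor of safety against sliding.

FS = 3.37

Resolving the block weight along and normal to the plane and applying the Mohr–Coulomb strength on the joint:
N' = W cosα = 298·cos36.2° = 240.5 kN/m
Driving force T = W sinα = 298·sin36.2° = 176.0 kN/m
Resisting force R = c_j·L + N'·tanφ_j = 40·12.0 + 240.5·tan25.2° = 480.0 + 113.2 = 593.2 kN/m
FS = R / T = 593.2 / 176.0 = 3.370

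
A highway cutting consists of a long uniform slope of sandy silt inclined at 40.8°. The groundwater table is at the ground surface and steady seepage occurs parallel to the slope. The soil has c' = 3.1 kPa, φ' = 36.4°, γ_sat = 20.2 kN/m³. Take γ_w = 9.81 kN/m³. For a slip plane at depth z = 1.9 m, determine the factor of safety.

FS = 0.60

With seepage parallel to the slope and the water table at the surface, the effective normal stress on the slip plane uses the buoyant unit weight γ' = γ_sat − γ_w while the driving shear stress uses γ_sat:
FS = [c' + γ' z cos²β tanφ'] / [γ_sat z sinβ cosβ]
γ' = 20.2 − 9.81 = 10.39 kN/m³
Numerator = 3.1 + 10.39·1.9·cos²40.8°·tan36.4° = 3.1 + 10.39·1.9·0.5730·0.7373 = 11.440 kPa
Denominator = 20.2·1.9·sin40.8°·cos40.8° = 20.2·1.9·0.6534·0.7570 = 18.984 kPa
FS = 11.440 / 18.984 = 0.603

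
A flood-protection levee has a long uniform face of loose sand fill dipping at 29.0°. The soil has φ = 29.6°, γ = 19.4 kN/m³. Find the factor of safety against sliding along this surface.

FS = 1.02

For a dry cohesionless infinite slope the factor of safety is FS = tanφ / tanβ.
FS = tan29.6° / tan29.0° = 0.5681 / 0.5543 = 1.025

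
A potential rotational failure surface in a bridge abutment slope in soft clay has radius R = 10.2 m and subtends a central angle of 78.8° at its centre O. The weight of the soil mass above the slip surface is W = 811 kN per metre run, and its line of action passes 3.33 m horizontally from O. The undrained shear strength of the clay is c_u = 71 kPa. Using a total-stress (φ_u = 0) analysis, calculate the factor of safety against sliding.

FS = 3.76

Taking moments about the centre O, the resisting moment is provided by the undrained shear strength acting along the arc:
Arc length L_a = R·θ = 10.2·(78.8°·π/180) = 10.2·1.3753 = 14.03 m
M_R = c_u·L_a·R = 71·14.03·10.2 = 10159.3 kN·m/m
M_D = W·d = 811·3.33 = 2700.6 kN·m/m
FS = M_R / M_D = 10159.3 / 2700.6 = 3.762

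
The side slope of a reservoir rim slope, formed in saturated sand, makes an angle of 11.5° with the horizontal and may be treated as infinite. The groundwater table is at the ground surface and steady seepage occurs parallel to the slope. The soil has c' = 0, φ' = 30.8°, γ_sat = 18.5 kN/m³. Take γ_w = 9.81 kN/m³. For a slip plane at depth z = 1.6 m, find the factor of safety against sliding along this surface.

With seepage parallel to the slope and the water table at the surface, the effective normal stress on the slip plane uses the buoyant unit weight γ' = γ_sat − γ_w while the driving shear stress uses γ_sat:
FS = [c' + γ' z cos²β tanφ'] / [γ_sat z sinβ cosβ]
(For c' = 0 this reduces to FS = (γ'/γ_sat)·tanφ'/tanβ.)
γ' = 18.5 − 9.81 = 8.69 kN/m³
Numerator = 0.0 + 8.69·1.6·cos²11.5°·tan30.8° = 0.0 + 8.69·1.6·0.9603·0.5961 = 7.959 kPa
Denominator = 18.5·1.6·sin11.5°·cos11.5° = 18.5·1.6·0.1994·0.9799 = 5.783 kPa
FS = 7.959 / 5.783 = 1.376

FS = 1.38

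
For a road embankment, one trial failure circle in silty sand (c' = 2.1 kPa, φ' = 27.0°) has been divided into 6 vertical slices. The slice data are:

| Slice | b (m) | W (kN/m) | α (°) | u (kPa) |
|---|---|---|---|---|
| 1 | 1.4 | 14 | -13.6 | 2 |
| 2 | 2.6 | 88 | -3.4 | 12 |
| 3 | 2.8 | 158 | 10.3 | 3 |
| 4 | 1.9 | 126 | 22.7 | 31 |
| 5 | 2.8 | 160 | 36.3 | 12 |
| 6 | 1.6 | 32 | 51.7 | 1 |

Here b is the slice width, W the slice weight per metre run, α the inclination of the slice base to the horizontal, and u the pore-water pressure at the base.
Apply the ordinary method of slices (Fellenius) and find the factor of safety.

FS = 1.17

Ordinary method of slices: FS = Σ[c'·Δl_i + (W_i cosα_i − u_i·Δl_i)·tanφ'] / Σ W_i sinα_i, with Δl_i = b_i / cosα_i.
Slice 1: Δl = 1.4/cos(-13.6°) = 1.440 m; N'_1 = 14·cos(-13.6°) − 2·1.440 = 10.7; c'Δl = 3.02; W sinα = -3.3
Slice 2: Δl = 2.6/cos(-3.4°) = 2.605 m; N'_2 = 88·cos(-3.4°) − 12·2.605 = 56.6; c'Δl = 5.47; W sinα = -5.2
Slice 3: Δl = 2.8/cos10.3° = 2.846 m; N'_3 = 158·cos10.3° − 3·2.846 = 146.9; c'Δl = 5.98; W sinα = 28.3
Slice 4: Δl = 1.9/cos22.7° = 2.060 m; N'_4 = 126·cos22.7° − 31·2.060 = 52.4; c'Δl = 4.33; W sinα = 48.6
Slice 5: Δl = 2.8/cos36.3° = 3.474 m; N'_5 = 160·cos36.3° − 12·3.474 = 87.3; c'Δl = 7.30; W sinα = 94.7
Slice 6: Δl = 1.6/cos51.7° = 2.582 m; N'_6 = 32·cos51.7° − 1·2.582 = 17.3; c'Δl = 5.42; W sinα = 25.1
Σc'Δl = 31.5 kN/m; ΣN' = 371.1 kN/m; ΣW sinα = 188.2 kN/m
Resisting = 31.5 + 371.1·tan27.0° = 31.5 + 189.1 = 220.6 kN/m
FS = 220.6 / 188.2 = 1.172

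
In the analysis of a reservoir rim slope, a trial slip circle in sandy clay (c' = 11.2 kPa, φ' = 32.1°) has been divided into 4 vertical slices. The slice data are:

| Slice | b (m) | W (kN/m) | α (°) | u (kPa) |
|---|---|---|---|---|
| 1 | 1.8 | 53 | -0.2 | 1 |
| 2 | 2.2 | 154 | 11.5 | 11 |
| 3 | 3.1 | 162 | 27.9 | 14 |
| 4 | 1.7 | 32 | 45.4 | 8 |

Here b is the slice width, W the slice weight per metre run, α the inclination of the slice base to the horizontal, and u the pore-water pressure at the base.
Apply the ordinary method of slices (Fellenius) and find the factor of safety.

FS = 2.20

Ordinary method of slices: FS = Σ[c'·Δl_i + (W_i cosα_i − u_i·Δl_i)·tanφ'] / Σ W_i sinα_i, with Δl_i = b_i / cosα_i.
Slice 1: Δl = 1.8/cos(-0.2°) = 1.800 m; N'_1 = 53·cos(-0.2°) − 1·1.800 = 51.2; c'Δl = 20.16; W sinα = -0.2
Slice 2: Δl = 2.2/cos11.5° = 2.245 m; N'_2 = 154·cos11.5° − 11·2.245 = 126.2; c'Δl = 25.14; W sinα = 30.7
Slice 3: Δl = 3.1/cos27.9° = 3.508 m; N'_3 = 162·cos27.9° − 14·3.508 = 94.1; c'Δl = 39.29; W sinα = 75.8
Slice 4: Δl = 1.7/cos45.4° = 2.421 m; N'_4 = 32·cos45.4° − 8·2.421 = 3.1; c'Δl = 27.12; W sinα = 22.8
Σc'Δl = 111.7 kN/m; ΣN' = 274.6 kN/m; ΣW sinα = 129.1 kN/m
Resisting = 111.7 + 274.6·tan32.1° = 111.7 + 172.2 = 283.9 kN/m
FS = 283.9 / 129.1 = 2.199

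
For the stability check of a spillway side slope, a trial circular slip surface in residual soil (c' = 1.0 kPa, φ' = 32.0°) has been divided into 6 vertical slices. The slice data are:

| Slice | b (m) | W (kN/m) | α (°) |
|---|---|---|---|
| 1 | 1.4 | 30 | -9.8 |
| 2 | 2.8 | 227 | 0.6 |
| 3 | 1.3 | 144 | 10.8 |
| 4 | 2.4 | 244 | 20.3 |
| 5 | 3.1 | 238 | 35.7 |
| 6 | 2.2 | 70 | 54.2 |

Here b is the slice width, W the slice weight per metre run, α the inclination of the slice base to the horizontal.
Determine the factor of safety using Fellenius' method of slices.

Ordinary method of slices: FS = Σ[c'·Δl_i + (W_i cosα_i)·tanφ'] / Σ W_i sinα_i, with Δl_i = b_i / cosα_i.
Slice 1: Δl = 1.4/cos(-9.8°) = 1.421 m; N'_1 = 30·cos(-9.8°) = 29.6; c'Δl = 1.42; W sinα = -5.1
Slice 2: Δl = 2.8/cos0.6° = 2.800 m; N'_2 = 227·cos0.6° = 227.0; c'Δl = 2.80; W sinα = 2.4
Slice 3: Δl = 1.3/cos10.8° = 1.323 m; N'_3 = 144·cos10.8° = 141.4; c'Δl = 1.32; W sinα = 27.0
Slice 4: Δl = 2.4/cos20.3° = 2.559 m; N'_4 = 244·cos20.3° = 228.8; c'Δl = 2.56; W sinα = 84.7
Slice 5: Δl = 3.1/cos35.7° = 3.817 m; N'_5 = 238·cos35.7° = 193.3; c'Δl = 3.82; W sinα = 138.9
Slice 6: Δl = 2.2/cos54.2° = 3.761 m; N'_6 = 70·cos54.2° = 40.9; c'Δl = 3.76; W sinα = 56.8
Σc'Δl = 15.7 kN/m; ΣN' = 861.1 kN/m; ΣW sinα = 304.6 kN/m
Resisting = 15.7 + 861.1·tan32.0° = 15.7 + 538.1 = 553.7 kN/m
FS = 553.7 / 304.6 = 1.818

FS = 1.82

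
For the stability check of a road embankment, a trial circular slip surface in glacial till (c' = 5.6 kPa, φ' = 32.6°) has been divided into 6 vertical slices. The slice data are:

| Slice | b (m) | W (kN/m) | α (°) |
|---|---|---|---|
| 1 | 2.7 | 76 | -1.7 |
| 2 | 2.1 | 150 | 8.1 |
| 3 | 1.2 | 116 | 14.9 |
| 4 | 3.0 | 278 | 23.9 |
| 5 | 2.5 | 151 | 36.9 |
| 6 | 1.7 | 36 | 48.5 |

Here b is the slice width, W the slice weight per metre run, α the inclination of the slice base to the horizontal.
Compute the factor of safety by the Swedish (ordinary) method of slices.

FS = 1.99

Ordinary method of slices: FS = Σ[c'·Δl_i + (W_i cosα_i)·tanφ'] / Σ W_i sinα_i, with Δl_i = b_i / cosα_i.
Slice 1: Δl = 2.7/cos(-1.7°) = 2.701 m; N'_1 = 76·cos(-1.7°) = 76.0; c'Δl = 15.13; W sinα = -2.3
Slice 2: Δl = 2.1/cos8.1° = 2.121 m; N'_2 = 150·cos8.1° = 148.5; c'Δl = 11.88; W sinα = 21.1
Slice 3: Δl = 1.2/cos14.9° = 1.242 m; N'_3 = 116·cos14.9° = 112.1; c'Δl = 6.95; W sinα = 29.8
Slice 4: Δl = 3.0/cos23.9° = 3.281 m; N'_4 = 278·cos23.9° = 254.2; c'Δl = 18.38; W sinα = 112.6
Slice 5: Δl = 2.5/cos36.9° = 3.126 m; N'_5 = 151·cos36.9° = 120.8; c'Δl = 17.51; W sinα = 90.7
Slice 6: Δl = 1.7/cos48.5° = 2.566 m; N'_6 = 36·cos48.5° = 23.9; c'Δl = 14.37; W sinα = 27.0
Σc'Δl = 84.2 kN/m; ΣN' = 735.3 kN/m; ΣW sinα = 279.0 kN/m
Resisting = 84.2 + 735.3·tan32.6° = 84.2 + 470.3 = 554.5 kN/m
FS = 554.5 / 279.0 = 1.988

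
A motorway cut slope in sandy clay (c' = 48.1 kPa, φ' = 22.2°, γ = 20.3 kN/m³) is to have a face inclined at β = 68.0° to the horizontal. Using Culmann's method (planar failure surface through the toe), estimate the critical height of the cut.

Culmann's analysis gives the critical failure plane at α_cr = (β + φ')/2 = (68.0 + 22.2)/2 = 45.1°, and the critical height
H_c = (4c'/γ) · sinβ cosφ' / [1 − cos(β − φ')]
    = (4·48.1/20.3) · sin68.0°·cos22.2° / [1 − cos(45.8°)]
    = 9.478 · 0.9272·0.9259 / [1 − 0.6972]
    = 9.478 · 0.8585 / 0.3028
    = 26.87 m

H_c = 26.87 m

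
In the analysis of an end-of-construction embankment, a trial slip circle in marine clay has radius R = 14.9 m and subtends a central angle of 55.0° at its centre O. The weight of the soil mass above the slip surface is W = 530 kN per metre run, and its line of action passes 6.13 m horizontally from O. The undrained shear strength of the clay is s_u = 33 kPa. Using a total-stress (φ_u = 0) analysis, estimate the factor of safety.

FS = 2.16

Taking moments about the centre O, the resisting moment is provided by the undrained shear strength acting along the arc:
Arc length L_a = R·θ = 14.9·(55.0°·π/180) = 14.9·0.9599 = 14.30 m
M_R = s_u·L_a·R = 33·14.30·14.9 = 7032.8 kN·m/m
M_D = W·d = 530·6.13 = 3248.9 kN·m/m
FS = M_R / M_D = 7032.8 / 3248.9 = 2.165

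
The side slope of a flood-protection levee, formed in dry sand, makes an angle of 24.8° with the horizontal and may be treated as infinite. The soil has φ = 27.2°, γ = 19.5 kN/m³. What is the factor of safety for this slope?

For a dry cohesionless infinite slope the factor of safety is FS = tanφ / tanβ.
FS = tan27.2° / tan24.8° = 0.5139 / 0.4621 = 1.112

FS = 1.11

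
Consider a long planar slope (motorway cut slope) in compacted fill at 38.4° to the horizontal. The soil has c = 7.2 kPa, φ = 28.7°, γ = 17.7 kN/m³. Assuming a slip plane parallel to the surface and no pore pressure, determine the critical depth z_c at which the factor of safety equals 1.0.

Setting FS = 1.00 in FS = [c + γz cos²β tanφ] / [γz sinβ cosβ] and solving for z:
z = c / [γ cosβ (FS·sinβ − cosβ·tanφ)]
  = 7.2 / [17.7·cos38.4°·(1.00·sin38.4° − cos38.4°·tan28.7°)]
  = 7.2 / [17.7·0.7837·(1.00·0.6211 − 0.7837·0.5475)]
  = 7.2 / 2.6645 = 2.702 m

z_c = 2.70 m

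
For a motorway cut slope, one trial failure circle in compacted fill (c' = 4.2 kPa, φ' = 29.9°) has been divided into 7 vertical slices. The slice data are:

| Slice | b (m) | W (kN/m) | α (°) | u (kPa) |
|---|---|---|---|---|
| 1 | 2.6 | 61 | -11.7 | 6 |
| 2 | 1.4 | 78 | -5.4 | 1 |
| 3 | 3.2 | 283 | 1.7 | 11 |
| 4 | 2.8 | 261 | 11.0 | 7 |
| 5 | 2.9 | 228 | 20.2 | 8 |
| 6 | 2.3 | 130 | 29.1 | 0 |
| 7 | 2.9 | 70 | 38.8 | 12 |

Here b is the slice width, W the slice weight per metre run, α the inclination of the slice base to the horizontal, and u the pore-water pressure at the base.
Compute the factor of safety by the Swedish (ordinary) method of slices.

Ordinary method of slices: FS = Σ[c'·Δl_i + (W_i cosα_i − u_i·Δl_i)·tanφ'] / Σ W_i sinα_i, with Δl_i = b_i / cosα_i.
Slice 1: Δl = 2.6/cos(-11.7°) = 2.655 m; N'_1 = 61·cos(-11.7°) − 6·2.655 = 43.8; c'Δl = 11.15; W sinα = -12.4
Slice 2: Δl = 1.4/cos(-5.4°) = 1.406 m; N'_2 = 78·cos(-5.4°) − 1·1.406 = 76.2; c'Δl = 5.91; W sinα = -7.3
Slice 3: Δl = 3.2/cos1.7° = 3.201 m; N'_3 = 283·cos1.7° − 11·3.201 = 247.7; c'Δl = 13.45; W sinα = 8.4
Slice 4: Δl = 2.8/cos11.0° = 2.852 m; N'_4 = 261·cos11.0° − 7·2.852 = 236.2; c'Δl = 11.98; W sinα = 49.8
Slice 5: Δl = 2.9/cos20.2° = 3.090 m; N'_5 = 228·cos20.2° − 8·3.090 = 189.3; c'Δl = 12.98; W sinα = 78.7
Slice 6: Δl = 2.3/cos29.1° = 2.632 m; N'_6 = 130·cos29.1° − 0·2.632 = 113.6; c'Δl = 11.06; W sinα = 63.2
Slice 7: Δl = 2.9/cos38.8° = 3.721 m; N'_7 = 70·cos38.8° − 12·3.721 = 9.9; c'Δl = 15.63; W sinα = 43.9
Σc'Δl = 82.1 kN/m; ΣN' = 916.7 kN/m; ΣW sinα = 224.3 kN/m
Resisting = 82.1 + 916.7·tan29.9° = 82.1 + 527.1 = 609.3 kN/m
FS = 609.3 / 224.3 = 2.716

FS = 2.72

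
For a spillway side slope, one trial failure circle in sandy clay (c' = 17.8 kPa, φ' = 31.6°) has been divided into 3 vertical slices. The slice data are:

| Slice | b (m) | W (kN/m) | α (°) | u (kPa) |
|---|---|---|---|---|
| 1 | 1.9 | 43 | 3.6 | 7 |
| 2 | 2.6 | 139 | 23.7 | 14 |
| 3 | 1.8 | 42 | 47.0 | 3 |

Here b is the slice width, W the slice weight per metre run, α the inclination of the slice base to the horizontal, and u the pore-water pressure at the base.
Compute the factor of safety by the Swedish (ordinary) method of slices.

Ordinary method of slices: FS = Σ[c'·Δl_i + (W_i cosα_i − u_i·Δl_i)·tanφ'] / Σ W_i sinα_i, with Δl_i = b_i / cosα_i.
Slice 1: Δl = 1.9/cos3.6° = 1.904 m; N'_1 = 43·cos3.6° − 7·1.904 = 29.6; c'Δl = 33.89; W sinα = 2.7
Slice 2: Δl = 2.6/cos23.7° = 2.839 m; N'_2 = 139·cos23.7° − 14·2.839 = 87.5; c'Δl = 50.54; W sinα = 55.9
Slice 3: Δl = 1.8/cos47.0° = 2.639 m; N'_3 = 42·cos47.0° − 3·2.639 = 20.7; c'Δl = 46.98; W sinα = 30.7
Σc'Δl = 131.4 kN/m; ΣN' = 137.8 kN/m; ΣW sinα = 89.3 kN/m
Resisting = 131.4 + 137.8·tan31.6° = 131.4 + 84.8 = 216.2 kN/m
FS = 216.2 / 89.3 = 2.421

FS = 2.42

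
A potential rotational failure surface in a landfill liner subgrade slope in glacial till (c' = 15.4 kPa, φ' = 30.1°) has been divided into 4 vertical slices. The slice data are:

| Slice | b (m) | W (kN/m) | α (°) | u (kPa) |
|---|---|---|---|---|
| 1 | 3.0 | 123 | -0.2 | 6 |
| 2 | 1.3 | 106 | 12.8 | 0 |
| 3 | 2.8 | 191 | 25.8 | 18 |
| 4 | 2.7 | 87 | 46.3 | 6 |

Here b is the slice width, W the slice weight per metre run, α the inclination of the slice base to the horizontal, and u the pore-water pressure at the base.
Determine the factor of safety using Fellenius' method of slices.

Ordinary method of slices: FS = Σ[c'·Δl_i + (W_i cosα_i − u_i·Δl_i)·tanφ'] / Σ W_i sinα_i, with Δl_i = b_i / cosα_i.
Slice 1: Δl = 3.0/cos(-0.2°) = 3.000 m; N'_1 = 123·cos(-0.2°) − 6·3.000 = 105.0; c'Δl = 46.20; W sinα = -0.4
Slice 2: Δl = 1.3/cos12.8° = 1.333 m; N'_2 = 106·cos12.8° − 0·1.333 = 103.4; c'Δl = 20.53; W sinα = 23.5
Slice 3: Δl = 2.8/cos25.8° = 3.110 m; N'_3 = 191·cos25.8° − 18·3.110 = 116.0; c'Δl = 47.89; W sinα = 83.1
Slice 4: Δl = 2.7/cos46.3° = 3.908 m; N'_4 = 87·cos46.3° − 6·3.908 = 36.7; c'Δl = 60.18; W sinα = 62.9
Σc'Δl = 174.8 kN/m; ΣN' = 361.0 kN/m; ΣW sinα = 169.1 kN/m
Resisting = 174.8 + 361.0·tan30.1° = 174.8 + 209.3 = 384.1 kN/m
FS = 384.1 / 169.1 = 2.272

FS = 2.27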